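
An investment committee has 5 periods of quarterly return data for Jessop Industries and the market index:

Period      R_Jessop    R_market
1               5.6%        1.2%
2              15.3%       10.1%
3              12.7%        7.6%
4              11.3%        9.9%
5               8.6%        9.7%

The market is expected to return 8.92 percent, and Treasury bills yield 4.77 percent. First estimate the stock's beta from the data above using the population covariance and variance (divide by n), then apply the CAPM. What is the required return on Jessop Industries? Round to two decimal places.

7.77%

Mean R_i = (5.6 + 15.3 + 12.7 + 11.3 + 8.6) / 5 = 10.7000%
Mean R_m = (1.2 + 10.1 + 7.6 + 9.9 + 9.7) / 5 = 7.7000%
Σ(R_i − R̄_i)(R_m − R̄_m) = 41.1100  ⇒  Cov = 41.1100 / 5 = 8.2220
Σ(R_m − R̄_m)² = 56.8600  ⇒  Var(R_m) = 56.8600 / 5 = 11.3720
β = Cov / Var(R_m) = 8.2220 / 11.3720 = 0.7230
MRP = 8.92% − 4.77% = 4.15%
E(R) = R_f + β × MRP = 4.77% + 0.7230 × 4.15% = 7.77%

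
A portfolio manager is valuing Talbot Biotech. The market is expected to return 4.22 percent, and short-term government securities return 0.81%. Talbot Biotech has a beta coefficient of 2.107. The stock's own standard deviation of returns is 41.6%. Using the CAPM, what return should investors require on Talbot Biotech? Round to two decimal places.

7.99%

Market risk premium = E(R_m) − R_f = 4.22% − 0.81% = 3.41%
E(R) = R_f + β × MRP = 0.81% + 2.107 × 3.41% = 7.99%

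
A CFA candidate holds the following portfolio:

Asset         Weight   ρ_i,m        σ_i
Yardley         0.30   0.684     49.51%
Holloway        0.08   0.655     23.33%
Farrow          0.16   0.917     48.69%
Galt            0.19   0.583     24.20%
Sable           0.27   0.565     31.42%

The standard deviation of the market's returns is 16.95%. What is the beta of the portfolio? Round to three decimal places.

1.534

β_Yardley = 0.684 × 49.51% / 16.95% = 1.9979
β_Holloway = 0.655 × 23.33% / 16.95% = 0.9015
β_Farrow = 0.917 × 48.69% / 16.95% = 2.6341
β_Galt = 0.583 × 24.20% / 16.95% = 0.8324
β_Sable = 0.565 × 31.42% / 16.95% = 1.0473
β_P = Σ w_i β_i = 0.30×1.9979 + 0.08×0.9015 + 0.16×2.6341 + 0.19×0.8324 + 0.27×1.0473 = 1.5339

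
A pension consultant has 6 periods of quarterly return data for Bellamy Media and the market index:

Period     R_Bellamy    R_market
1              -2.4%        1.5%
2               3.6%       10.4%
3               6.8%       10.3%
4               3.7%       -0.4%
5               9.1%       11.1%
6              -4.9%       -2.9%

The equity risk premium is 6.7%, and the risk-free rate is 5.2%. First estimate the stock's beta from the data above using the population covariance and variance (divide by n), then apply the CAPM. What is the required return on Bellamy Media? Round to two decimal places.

9.87%

Mean R_i = (-2.4 + 3.6 + 6.8 + 3.7 + 9.1 − 4.9) / 6 = 2.6500%
Mean R_m = (1.5 + 10.4 + 10.3 − 0.4 + 11.1 − 2.9) / 6 = 5.0000%
Σ(R_i − R̄_i)(R_m − R̄_m) = 138.1200  ⇒  Cov = 138.1200 / 6 = 23.0200
Σ(R_m − R̄_m)² = 198.2800  ⇒  Var(R_m) = 198.2800 / 6 = 33.0467
β = Cov / Var(R_m) = 23.0200 / 33.0467 = 0.6966
E(R) = R_f + β × MRP = 5.2% + 0.6966 × 6.7% = 9.87%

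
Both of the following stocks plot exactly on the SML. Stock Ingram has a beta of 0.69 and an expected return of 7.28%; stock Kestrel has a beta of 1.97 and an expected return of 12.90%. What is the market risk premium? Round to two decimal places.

Both satisfy E(R) = R_f + β·MRP, so the slope of the SML is
MRP = (12.90% − 7.28%) / (1.97 − 0.69) = 5.62% / 1.28 = 4.3906%

4.39%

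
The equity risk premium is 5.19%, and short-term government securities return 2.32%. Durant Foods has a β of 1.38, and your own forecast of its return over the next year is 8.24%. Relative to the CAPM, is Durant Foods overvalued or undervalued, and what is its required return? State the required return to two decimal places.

Required return = R_f + β·MRP = 2.32% + 1.38 × 5.19% = 9.48%
Forecast 8.24% < required 9.48% → the stock plots below the SML → overvalued.

Overvalued; required return 9.48%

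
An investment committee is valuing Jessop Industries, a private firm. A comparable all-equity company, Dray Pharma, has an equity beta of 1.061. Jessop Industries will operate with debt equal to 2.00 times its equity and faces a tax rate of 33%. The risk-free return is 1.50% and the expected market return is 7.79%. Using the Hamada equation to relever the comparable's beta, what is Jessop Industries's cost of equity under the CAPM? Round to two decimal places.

β_L = β_U × [1 + (1 − t)(D/E)] = 1.061 × [1 + (1 − 0.33) × 2.00]
    = 1.061 × [1 + 0.67 × 2.00] = 1.061 × 2.3400 = 2.4827
MRP = 7.79% − 1.50% = 6.29%
E(R) = R_f + β_L × MRP = 1.50% + 2.4827 × 6.29% = 17.12%

17.12%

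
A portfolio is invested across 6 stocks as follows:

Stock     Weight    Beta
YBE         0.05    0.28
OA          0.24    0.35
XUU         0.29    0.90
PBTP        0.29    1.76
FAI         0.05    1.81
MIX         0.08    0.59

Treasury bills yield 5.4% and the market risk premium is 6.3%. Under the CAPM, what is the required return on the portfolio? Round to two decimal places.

β_P = Σ w_i β_i = 0.05×0.28 + 0.24×0.35 + 0.29×0.90 + 0.29×1.76 + 0.05×1.81 + 0.08×0.59 = 1.0071
E(R_P) = R_f + β_P × MRP = 5.4% + 1.0071 × 6.3% = 11.74%

11.74%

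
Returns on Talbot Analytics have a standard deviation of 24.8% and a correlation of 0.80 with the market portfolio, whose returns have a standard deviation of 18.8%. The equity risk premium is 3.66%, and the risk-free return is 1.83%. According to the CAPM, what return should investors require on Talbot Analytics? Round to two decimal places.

β = ρ × σ_i / σ_m = 0.80 × 24.8% / 18.8% = 1.0553
E(R) = 1.83% + 1.0553 × 3.66% = 5.69%

5.69%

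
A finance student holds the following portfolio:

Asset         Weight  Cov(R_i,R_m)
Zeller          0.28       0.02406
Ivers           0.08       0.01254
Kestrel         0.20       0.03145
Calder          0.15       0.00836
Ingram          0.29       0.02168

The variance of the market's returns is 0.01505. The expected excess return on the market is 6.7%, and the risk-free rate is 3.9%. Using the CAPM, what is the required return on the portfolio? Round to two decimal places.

13.50%

β_Zeller = 0.02406 / 0.01505 = 1.5987
β_Ivers = 0.01254 / 0.01505 = 0.8332
β_Kestrel = 0.03145 / 0.01505 = 2.0897
β_Calder = 0.00836 / 0.01505 = 0.5555
β_Ingram = 0.02168 / 0.01505 = 1.4405
β_P = Σ w_i β_i = 0.28×1.5987 + 0.08×0.8332 + 0.20×2.0897 + 0.15×0.5555 + 0.29×1.4405 = 1.4333
E(R_P) = R_f + β_P × MRP = 3.9% + 1.4333 × 6.7% = 13.50%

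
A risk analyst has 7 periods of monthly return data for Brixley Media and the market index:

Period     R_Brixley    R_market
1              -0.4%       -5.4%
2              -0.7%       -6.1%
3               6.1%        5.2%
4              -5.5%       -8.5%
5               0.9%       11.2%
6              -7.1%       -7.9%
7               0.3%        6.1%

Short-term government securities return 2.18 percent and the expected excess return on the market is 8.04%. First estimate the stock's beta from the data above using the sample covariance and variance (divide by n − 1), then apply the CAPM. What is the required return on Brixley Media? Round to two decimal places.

5.26%

Mean R_i = (-0.4 − 0.7 + 6.1 − 5.5 + 0.9 − 7.1 + 0.3) / 7 = -0.9143%
Mean R_m = (-5.4 − 6.1 + 5.2 − 8.5 + 11.2 − 7.9 + 6.1) / 7 = -0.7714%
Σ(R_i − R̄_i)(R_m − R̄_m) = 147.9629  ⇒  Cov = 147.9629 / 6 = 24.6605
Σ(R_m − R̄_m)² = 386.5543  ⇒  Var(R_m) = 386.5543 / 6 = 64.4257
β = Cov / Var(R_m) = 24.6605 / 64.4257 = 0.3828
E(R) = R_f + β × MRP = 2.18% + 0.3828 × 8.04% = 5.26%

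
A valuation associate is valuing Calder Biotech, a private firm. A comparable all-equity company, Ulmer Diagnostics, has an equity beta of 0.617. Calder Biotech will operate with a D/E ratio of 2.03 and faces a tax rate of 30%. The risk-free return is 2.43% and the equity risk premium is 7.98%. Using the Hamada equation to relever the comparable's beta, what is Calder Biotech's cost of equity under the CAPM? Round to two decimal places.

14.35%

β_L = β_U × [1 + (1 − t)(D/E)] = 0.617 × [1 + (1 − 0.30) × 2.03]
    = 0.617 × [1 + 0.70 × 2.03] = 0.617 × 2.4210 = 1.4938
E(R) = R_f + β_L × MRP = 2.43% + 1.4938 × 7.98% = 14.35%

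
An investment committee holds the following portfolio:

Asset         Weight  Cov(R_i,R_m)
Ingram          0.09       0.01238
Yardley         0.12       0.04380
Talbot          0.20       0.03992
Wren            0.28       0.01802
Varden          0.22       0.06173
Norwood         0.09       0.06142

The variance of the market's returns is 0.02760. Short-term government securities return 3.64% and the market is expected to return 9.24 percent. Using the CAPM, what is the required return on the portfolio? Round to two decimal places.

β_Ingram = 0.01238 / 0.02760 = 0.4486
β_Yardley = 0.04380 / 0.02760 = 1.5870
β_Talbot = 0.03992 / 0.02760 = 1.4464
β_Wren = 0.01802 / 0.02760 = 0.6529
β_Varden = 0.06173 / 0.02760 = 2.2366
β_Norwood = 0.06142 / 0.02760 = 2.2254
β_P = Σ w_i β_i = 0.09×0.4486 + 0.12×1.5870 + 0.20×1.4464 + 0.28×0.6529 + 0.22×2.2366 + 0.09×2.2254 = 1.3952
MRP = 9.24% − 3.64% = 5.60%
E(R_P) = R_f + β_P × MRP = 3.64% + 1.3952 × 5.60% = 11.45%

11.45%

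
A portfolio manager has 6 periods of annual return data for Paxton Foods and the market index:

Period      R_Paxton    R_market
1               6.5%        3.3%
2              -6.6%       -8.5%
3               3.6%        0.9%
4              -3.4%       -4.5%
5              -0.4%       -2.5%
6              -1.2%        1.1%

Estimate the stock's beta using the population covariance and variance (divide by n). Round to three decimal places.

0.988

Mean R_i = (6.5 − 6.6 + 3.6 − 3.4 − 0.4 − 1.2) / 6 = -0.2500%
Mean R_m = (3.3 − 8.5 + 0.9 − 4.5 − 2.5 + 1.1) / 6 = -1.7000%
Σ(R_i − R̄_i)(R_m − R̄_m) = 93.2200  ⇒  Cov = 93.2200 / 6 = 15.5367
Σ(R_m − R̄_m)² = 94.3200  ⇒  Var(R_m) = 94.3200 / 6 = 15.7200
β = Cov / Var(R_m) = 15.5367 / 15.7200 = 0.9883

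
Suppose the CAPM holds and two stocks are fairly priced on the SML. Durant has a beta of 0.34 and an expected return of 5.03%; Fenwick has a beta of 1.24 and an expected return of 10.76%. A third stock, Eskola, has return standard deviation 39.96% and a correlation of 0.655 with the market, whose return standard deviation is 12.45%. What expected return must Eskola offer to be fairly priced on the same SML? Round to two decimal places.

16.25%

MRP = (10.76% − 5.03%) / (1.24 − 0.34) = 6.3667%
R_f = 5.03% − 0.34 × 6.3667% = 2.8653%
β_Eskola = ρ·σ_i/σ_m = 0.655 × 39.96 / 12.45 = 2.1023
E(R_Eskola) = R_f + β × MRP = 2.8653% + 2.1023 × 6.3667% = 16.25%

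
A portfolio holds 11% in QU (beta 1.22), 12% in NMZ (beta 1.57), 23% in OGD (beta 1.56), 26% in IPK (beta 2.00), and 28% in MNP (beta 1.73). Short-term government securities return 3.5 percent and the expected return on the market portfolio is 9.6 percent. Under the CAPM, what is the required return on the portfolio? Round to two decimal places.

β_P = Σ w_i β_i = 0.11×1.22 + 0.12×1.57 + 0.23×1.56 + 0.26×2.00 + 0.28×1.73 = 1.6858
MRP = 9.6% − 3.5% = 6.10%
E(R_P) = R_f + β_P × MRP = 3.5% + 1.6858 × 6.1% = 13.78%

13.78%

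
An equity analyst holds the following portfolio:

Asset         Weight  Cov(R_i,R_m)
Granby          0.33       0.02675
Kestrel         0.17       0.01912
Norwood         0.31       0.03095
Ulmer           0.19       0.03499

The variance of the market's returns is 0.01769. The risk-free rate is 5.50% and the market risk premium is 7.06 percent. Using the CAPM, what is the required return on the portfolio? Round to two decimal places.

β_Granby = 0.02675 / 0.01769 = 1.5122
β_Kestrel = 0.01912 / 0.01769 = 1.0808
β_Norwood = 0.03095 / 0.01769 = 1.7496
β_Ulmer = 0.03499 / 0.01769 = 1.9780
β_P = Σ w_i β_i = 0.33×1.5122 + 0.17×1.0808 + 0.31×1.7496 + 0.19×1.9780 = 1.6010
E(R_P) = R_f + β_P × MRP = 5.50% + 1.6010 × 7.06% = 16.80%

16.80%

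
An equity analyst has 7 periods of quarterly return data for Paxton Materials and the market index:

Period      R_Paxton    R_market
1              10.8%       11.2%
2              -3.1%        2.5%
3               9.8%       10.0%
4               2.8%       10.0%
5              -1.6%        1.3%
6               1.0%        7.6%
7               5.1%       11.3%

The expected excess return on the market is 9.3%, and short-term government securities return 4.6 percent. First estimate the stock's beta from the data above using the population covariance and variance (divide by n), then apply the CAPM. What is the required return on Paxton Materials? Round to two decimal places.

14.58%

Mean R_i = (10.8 − 3.1 + 9.8 + 2.8 − 1.6 + 1.0 + 5.1) / 7 = 3.5429%
Mean R_m = (11.2 + 2.5 + 10.0 + 10.0 + 1.3 + 7.6 + 11.3) / 7 = 7.7000%
Σ(R_i − R̄_i)(R_m − R̄_m) = 111.4000  ⇒  Cov = 111.4000 / 7 = 15.9143
Σ(R_m − R̄_m)² = 103.8000  ⇒  Var(R_m) = 103.8000 / 7 = 14.8286
β = Cov / Var(R_m) = 15.9143 / 14.8286 = 1.0732
E(R) = R_f + β × MRP = 4.6% + 1.0732 × 9.3% = 14.58%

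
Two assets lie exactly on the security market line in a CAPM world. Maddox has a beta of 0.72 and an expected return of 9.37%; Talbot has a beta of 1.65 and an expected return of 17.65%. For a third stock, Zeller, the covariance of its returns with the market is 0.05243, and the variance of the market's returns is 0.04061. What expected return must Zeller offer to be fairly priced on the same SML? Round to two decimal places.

14.45%

MRP = (17.65% − 9.37%) / (1.65 − 0.72) = 8.9032%
R_f = 9.37% − 0.72 × 8.9032% = 2.9597%
β_Zeller = Cov / Var(R_m) = 0.05243 / 0.04061 = 1.2911
E(R_Zeller) = R_f + β × MRP = 2.9597% + 1.2911 × 8.9032% = 14.45%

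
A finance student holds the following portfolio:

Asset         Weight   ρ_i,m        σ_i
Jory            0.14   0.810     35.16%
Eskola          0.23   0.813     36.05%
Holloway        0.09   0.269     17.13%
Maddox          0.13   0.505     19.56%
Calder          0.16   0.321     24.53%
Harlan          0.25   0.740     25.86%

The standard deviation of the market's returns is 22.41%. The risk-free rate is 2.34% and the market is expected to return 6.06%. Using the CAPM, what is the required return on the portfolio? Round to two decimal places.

5.41%

β_Jory = 0.810 × 35.16% / 22.41% = 1.2708
β_Eskola = 0.813 × 36.05% / 22.41% = 1.3078
β_Holloway = 0.269 × 17.13% / 22.41% = 0.2056
β_Maddox = 0.505 × 19.56% / 22.41% = 0.4408
β_Calder = 0.321 × 24.53% / 22.41% = 0.3514
β_Harlan = 0.740 × 25.86% / 22.41% = 0.8539
β_P = Σ w_i β_i = 0.14×1.2708 + 0.23×1.3078 + 0.09×0.2056 + 0.13×0.4408 + 0.16×0.3514 + 0.25×0.8539 = 0.8242
MRP = 6.06% − 2.34% = 3.72%
E(R_P) = R_f + β_P × MRP = 2.34% + 0.8242 × 3.72% = 5.41%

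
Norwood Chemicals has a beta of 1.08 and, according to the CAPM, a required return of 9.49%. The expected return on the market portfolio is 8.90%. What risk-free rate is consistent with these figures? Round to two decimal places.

1.53%

E(R) = R_f + β(E(R_m) − R_f) = R_f(1 − β) + β·E(R_m)
9.49% = R_f × (1 − 1.08) + 1.08 × 8.90%
9.49% = R_f × -0.08 + 9.6120%
R_f = (9.49% − 9.6120%) / -0.08 = 1.53%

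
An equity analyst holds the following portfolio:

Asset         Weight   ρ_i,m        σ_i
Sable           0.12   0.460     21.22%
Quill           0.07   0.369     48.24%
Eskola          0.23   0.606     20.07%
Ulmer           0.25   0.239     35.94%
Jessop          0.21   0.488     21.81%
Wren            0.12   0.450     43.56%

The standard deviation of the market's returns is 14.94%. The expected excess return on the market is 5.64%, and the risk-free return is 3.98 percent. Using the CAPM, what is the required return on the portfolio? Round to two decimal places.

β_Sable = 0.460 × 21.22% / 14.94% = 0.6534
β_Quill = 0.369 × 48.24% / 14.94% = 1.1915
β_Eskola = 0.606 × 20.07% / 14.94% = 0.8141
β_Ulmer = 0.239 × 35.94% / 14.94% = 0.5749
β_Jessop = 0.488 × 21.81% / 14.94% = 0.7124
β_Wren = 0.450 × 43.56% / 14.94% = 1.3120
β_P = Σ w_i β_i = 0.12×0.6534 + 0.07×1.1915 + 0.23×0.8141 + 0.25×0.5749 + 0.21×0.7124 + 0.12×1.3120 = 0.7998
E(R_P) = R_f + β_P × MRP = 3.98% + 0.7998 × 5.64% = 8.49%

8.49%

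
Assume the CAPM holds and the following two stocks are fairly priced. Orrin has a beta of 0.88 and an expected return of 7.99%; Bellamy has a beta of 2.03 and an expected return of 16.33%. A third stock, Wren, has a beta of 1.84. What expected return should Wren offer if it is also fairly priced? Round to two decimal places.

MRP (SML slope) = (16.33% − 7.99%) / (2.03 − 0.88) = 8.34% / 1.15 = 7.2522%
R_f (intercept) = 7.99% − 0.88 × 7.2522% = 1.6081%
E(R_Wren) = R_f + β × MRP = 1.6081% + 1.84 × 7.2522% = 14.95%

14.95%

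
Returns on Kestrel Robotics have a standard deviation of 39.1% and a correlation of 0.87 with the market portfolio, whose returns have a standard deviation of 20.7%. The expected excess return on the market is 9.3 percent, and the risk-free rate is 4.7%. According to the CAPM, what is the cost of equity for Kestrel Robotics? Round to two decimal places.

β = ρ × σ_i / σ_m = 0.87 × 39.1% / 20.7% = 1.6433
E(R) = 4.7% + 1.6433 × 9.3% = 19.98%

19.98%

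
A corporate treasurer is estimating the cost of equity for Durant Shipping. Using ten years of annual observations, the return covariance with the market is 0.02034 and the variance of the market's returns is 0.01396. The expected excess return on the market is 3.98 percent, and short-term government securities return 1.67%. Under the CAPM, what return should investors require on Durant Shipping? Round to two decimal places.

β = Cov(R_i, R_m) / Var(R_m) = 0.02034 / 0.01396 = 1.4570
E(R) = R_f + β × MRP = 1.67% + 1.4570 × 3.98% = 7.47%

7.47%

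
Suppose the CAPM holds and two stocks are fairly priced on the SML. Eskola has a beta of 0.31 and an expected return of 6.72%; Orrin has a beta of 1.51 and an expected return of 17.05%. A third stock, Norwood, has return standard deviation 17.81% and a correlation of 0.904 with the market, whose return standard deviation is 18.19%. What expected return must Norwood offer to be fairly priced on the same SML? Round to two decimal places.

MRP = (17.05% − 6.72%) / (1.51 − 0.31) = 8.6083%
R_f = 6.72% − 0.31 × 8.6083% = 4.0514%
β_Norwood = ρ·σ_i/σ_m = 0.904 × 17.81 / 18.19 = 0.8851
E(R_Norwood) = R_f + β × MRP = 4.0514% + 0.8851 × 8.6083% = 11.67%

11.67%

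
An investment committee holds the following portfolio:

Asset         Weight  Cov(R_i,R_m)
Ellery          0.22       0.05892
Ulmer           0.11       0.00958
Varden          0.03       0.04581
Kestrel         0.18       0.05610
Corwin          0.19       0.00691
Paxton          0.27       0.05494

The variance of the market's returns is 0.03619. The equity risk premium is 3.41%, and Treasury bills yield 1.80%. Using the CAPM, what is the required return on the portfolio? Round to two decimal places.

β_Ellery = 0.05892 / 0.03619 = 1.6281
β_Ulmer = 0.00958 / 0.03619 = 0.2647
β_Varden = 0.04581 / 0.03619 = 1.2658
β_Kestrel = 0.05610 / 0.03619 = 1.5502
β_Corwin = 0.00691 / 0.03619 = 0.1909
β_Paxton = 0.05494 / 0.03619 = 1.5181
β_P = Σ w_i β_i = 0.22×1.6281 + 0.11×0.2647 + 0.03×1.2658 + 0.18×1.5502 + 0.19×0.1909 + 0.27×1.5181 = 1.1505
E(R_P) = R_f + β_P × MRP = 1.80% + 1.1505 × 3.41% = 5.72%

5.72%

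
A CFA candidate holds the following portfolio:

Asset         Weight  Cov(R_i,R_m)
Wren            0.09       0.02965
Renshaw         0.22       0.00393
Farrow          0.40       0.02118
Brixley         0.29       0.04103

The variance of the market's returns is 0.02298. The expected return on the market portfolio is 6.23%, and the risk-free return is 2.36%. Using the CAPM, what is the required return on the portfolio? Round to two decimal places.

β_Wren = 0.02965 / 0.02298 = 1.2903
β_Renshaw = 0.00393 / 0.02298 = 0.1710
β_Farrow = 0.02118 / 0.02298 = 0.9217
β_Brixley = 0.04103 / 0.02298 = 1.7855
β_P = Σ w_i β_i = 0.09×1.2903 + 0.22×0.1710 + 0.40×0.9217 + 0.29×1.7855 = 1.0402
MRP = 6.23% − 2.36% = 3.87%
E(R_P) = R_f + β_P × MRP = 2.36% + 1.0402 × 3.87% = 6.39%

6.39%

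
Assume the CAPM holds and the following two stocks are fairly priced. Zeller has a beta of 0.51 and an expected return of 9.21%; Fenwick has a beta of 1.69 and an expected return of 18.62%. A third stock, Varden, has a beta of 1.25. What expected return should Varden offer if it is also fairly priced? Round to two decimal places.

MRP (SML slope) = (18.62% − 9.21%) / (1.69 − 0.51) = 9.41% / 1.18 = 7.9746%
R_f (intercept) = 9.21% − 0.51 × 7.9746% = 5.1430%
E(R_Varden) = R_f + β × MRP = 5.1430% + 1.25 × 7.9746% = 15.11%

15.11%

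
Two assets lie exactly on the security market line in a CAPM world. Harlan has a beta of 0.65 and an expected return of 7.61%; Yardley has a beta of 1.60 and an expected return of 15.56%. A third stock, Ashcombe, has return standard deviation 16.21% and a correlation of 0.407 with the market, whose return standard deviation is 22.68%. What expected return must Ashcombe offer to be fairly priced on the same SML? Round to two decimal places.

4.60%

MRP = (15.56% − 7.61%) / (1.60 − 0.65) = 8.3684%
R_f = 7.61% − 0.65 × 8.3684% = 2.1705%
β_Ashcombe = ρ·σ_i/σ_m = 0.407 × 16.21 / 22.68 = 0.2909
E(R_Ashcombe) = R_f + β × MRP = 2.1705% + 0.2909 × 8.3684% = 4.60%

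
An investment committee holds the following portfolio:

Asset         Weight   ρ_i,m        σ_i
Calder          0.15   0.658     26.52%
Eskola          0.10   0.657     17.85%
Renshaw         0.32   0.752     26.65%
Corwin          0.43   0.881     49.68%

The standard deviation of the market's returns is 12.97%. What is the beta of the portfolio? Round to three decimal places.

β_Calder = 0.658 × 26.52% / 12.97% = 1.3454
β_Eskola = 0.657 × 17.85% / 12.97% = 0.9042
β_Renshaw = 0.752 × 26.65% / 12.97% = 1.5452
β_Corwin = 0.881 × 49.68% / 12.97% = 3.3746
β_P = Σ w_i β_i = 0.15×1.3454 + 0.10×0.9042 + 0.32×1.5452 + 0.43×3.3746 = 2.2378

2.238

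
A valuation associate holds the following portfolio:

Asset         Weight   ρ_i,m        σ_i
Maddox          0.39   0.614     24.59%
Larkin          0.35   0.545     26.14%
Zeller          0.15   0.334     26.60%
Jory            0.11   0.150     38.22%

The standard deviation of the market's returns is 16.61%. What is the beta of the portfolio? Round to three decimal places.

β_Maddox = 0.614 × 24.59% / 16.61% = 0.9090
β_Larkin = 0.545 × 26.14% / 16.61% = 0.8577
β_Zeller = 0.334 × 26.60% / 16.61% = 0.5349
β_Jory = 0.150 × 38.22% / 16.61% = 0.3452
β_P = Σ w_i β_i = 0.39×0.9090 + 0.35×0.8577 + 0.15×0.5349 + 0.11×0.3452 = 0.7729

0.773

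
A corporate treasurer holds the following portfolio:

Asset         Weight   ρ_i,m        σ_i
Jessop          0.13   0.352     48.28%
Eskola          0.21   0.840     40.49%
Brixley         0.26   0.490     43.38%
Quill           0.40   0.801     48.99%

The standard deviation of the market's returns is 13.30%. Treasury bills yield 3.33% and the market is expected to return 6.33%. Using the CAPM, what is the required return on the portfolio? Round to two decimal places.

β_Jessop = 0.352 × 48.28% / 13.30% = 1.2778
β_Eskola = 0.840 × 40.49% / 13.30% = 2.5573
β_Brixley = 0.490 × 43.38% / 13.30% = 1.5982
β_Quill = 0.801 × 48.99% / 13.30% = 2.9505
β_P = Σ w_i β_i = 0.13×1.2778 + 0.21×2.5573 + 0.26×1.5982 + 0.40×2.9505 = 2.2989
MRP = 6.33% − 3.33% = 3.00%
E(R_P) = R_f + β_P × MRP = 3.33% + 2.2989 × 3.00% = 10.23%

10.23%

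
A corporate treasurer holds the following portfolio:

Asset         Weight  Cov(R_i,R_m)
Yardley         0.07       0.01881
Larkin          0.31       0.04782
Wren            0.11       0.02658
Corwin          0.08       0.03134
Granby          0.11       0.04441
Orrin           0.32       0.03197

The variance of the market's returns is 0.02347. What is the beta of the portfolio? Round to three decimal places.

β_Yardley = 0.01881 / 0.02347 = 0.8014
β_Larkin = 0.04782 / 0.02347 = 2.0375
β_Wren = 0.02658 / 0.02347 = 1.1325
β_Corwin = 0.03134 / 0.02347 = 1.3353
β_Granby = 0.04441 / 0.02347 = 1.8922
β_Orrin = 0.03197 / 0.02347 = 1.3622
β_P = Σ w_i β_i = 0.07×0.8014 + 0.31×2.0375 + 0.11×1.1325 + 0.08×1.3353 + 0.11×1.8922 + 0.32×1.3622 = 1.5632

1.563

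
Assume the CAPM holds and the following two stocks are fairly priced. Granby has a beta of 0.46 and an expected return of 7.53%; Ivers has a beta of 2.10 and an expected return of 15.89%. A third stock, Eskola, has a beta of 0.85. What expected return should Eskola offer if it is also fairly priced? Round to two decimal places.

9.52%

MRP (SML slope) = (15.89% − 7.53%) / (2.10 − 0.46) = 8.36% / 1.64 = 5.0976%
R_f (intercept) = 7.53% − 0.46 × 5.0976% = 5.1851%
E(R_Eskola) = R_f + β × MRP = 5.1851% + 0.85 × 5.0976% = 9.52%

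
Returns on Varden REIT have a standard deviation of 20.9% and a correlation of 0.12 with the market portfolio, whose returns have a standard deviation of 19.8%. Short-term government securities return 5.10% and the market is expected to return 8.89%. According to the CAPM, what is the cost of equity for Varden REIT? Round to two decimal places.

5.58%

β = ρ × σ_i / σ_m = 0.12 × 20.9% / 19.8% = 0.1267
MRP = 8.89% − 5.10% = 3.79%
E(R) = 5.10% + 0.1267 × 3.79% = 5.58%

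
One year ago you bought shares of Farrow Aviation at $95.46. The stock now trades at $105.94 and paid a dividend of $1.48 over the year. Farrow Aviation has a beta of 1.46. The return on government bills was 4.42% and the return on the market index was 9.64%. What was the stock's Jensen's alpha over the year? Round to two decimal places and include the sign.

Realised HPR = (P1 + D1 − P0) / P0 = (105.94 + 1.48 − 95.46) / 95.46 = 11.96 / 95.46 = 12.5288%
MRP = 9.64% − 4.42% = 5.22%
CAPM required = R_f + β·MRP = 4.42% + 1.46 × 5.22% = 12.0412%
α = realised − required = 12.5288% − 12.0412% = +0.49%

+0.49%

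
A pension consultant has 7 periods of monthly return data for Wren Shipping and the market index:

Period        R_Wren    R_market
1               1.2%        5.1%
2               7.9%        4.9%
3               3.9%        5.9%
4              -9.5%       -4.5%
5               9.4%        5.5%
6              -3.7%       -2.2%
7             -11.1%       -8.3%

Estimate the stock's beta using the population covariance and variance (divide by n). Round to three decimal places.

Mean R_i = (1.2 + 7.9 + 3.9 − 9.5 + 9.4 − 3.7 − 11.1) / 7 = -0.2714%
Mean R_m = (5.1 + 4.9 + 5.9 − 4.5 + 5.5 − 2.2 − 8.3) / 7 = 0.9143%
Σ(R_i − R̄_i)(R_m − R̄_m) = 264.2971  ⇒  Cov = 264.2971 / 7 = 37.7567
Σ(R_m − R̄_m)² = 203.2086  ⇒  Var(R_m) = 203.2086 / 7 = 29.0298
β = Cov / Var(R_m) = 37.7567 / 29.0298 = 1.3006

1.301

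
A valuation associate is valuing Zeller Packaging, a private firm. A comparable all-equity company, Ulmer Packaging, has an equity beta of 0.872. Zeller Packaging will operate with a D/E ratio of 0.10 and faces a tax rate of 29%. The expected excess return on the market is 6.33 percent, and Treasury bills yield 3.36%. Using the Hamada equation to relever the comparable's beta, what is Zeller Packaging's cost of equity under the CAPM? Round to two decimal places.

9.27%

β_L = β_U × [1 + (1 − t)(D/E)] = 0.872 × [1 + (1 − 0.29) × 0.10]
    = 0.872 × [1 + 0.71 × 0.10] = 0.872 × 1.0710 = 0.9339
E(R) = R_f + β_L × MRP = 3.36% + 0.9339 × 6.33% = 9.27%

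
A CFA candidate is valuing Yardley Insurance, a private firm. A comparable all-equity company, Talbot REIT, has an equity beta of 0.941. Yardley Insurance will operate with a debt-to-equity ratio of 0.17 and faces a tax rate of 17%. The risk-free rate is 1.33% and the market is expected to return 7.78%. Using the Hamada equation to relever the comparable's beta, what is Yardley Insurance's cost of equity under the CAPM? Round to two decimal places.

β_L = β_U × [1 + (1 − t)(D/E)] = 0.941 × [1 + (1 − 0.17) × 0.17]
    = 0.941 × [1 + 0.83 × 0.17] = 0.941 × 1.1411 = 1.0738
MRP = 7.78% − 1.33% = 6.45%
E(R) = R_f + β_L × MRP = 1.33% + 1.0738 × 6.45% = 8.26%

8.26%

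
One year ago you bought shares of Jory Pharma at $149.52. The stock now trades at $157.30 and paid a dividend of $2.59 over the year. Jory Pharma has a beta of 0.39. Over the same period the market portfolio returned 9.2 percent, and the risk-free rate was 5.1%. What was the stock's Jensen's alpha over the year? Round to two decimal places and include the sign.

+0.24%

Realised HPR = (P1 + D1 − P0) / P0 = (157.30 + 2.59 − 149.52) / 149.52 = 10.37 / 149.52 = 6.9355%
MRP = 9.2% − 5.1% = 4.10%
CAPM required = R_f + β·MRP = 5.1% + 0.39 × 4.1% = 6.6990%
α = realised − required = 6.9355% − 6.6990% = +0.24%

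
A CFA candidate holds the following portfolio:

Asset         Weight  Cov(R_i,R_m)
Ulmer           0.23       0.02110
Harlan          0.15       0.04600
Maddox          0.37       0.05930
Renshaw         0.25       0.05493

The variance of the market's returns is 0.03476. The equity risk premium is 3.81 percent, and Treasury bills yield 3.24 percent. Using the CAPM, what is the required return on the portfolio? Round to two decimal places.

β_Ulmer = 0.02110 / 0.03476 = 0.6070
β_Harlan = 0.04600 / 0.03476 = 1.3234
β_Maddox = 0.05930 / 0.03476 = 1.7060
β_Renshaw = 0.05493 / 0.03476 = 1.5803
β_P = Σ w_i β_i = 0.23×0.6070 + 0.15×1.3234 + 0.37×1.7060 + 0.25×1.5803 = 1.3644
E(R_P) = R_f + β_P × MRP = 3.24% + 1.3644 × 3.81% = 8.44%

8.44%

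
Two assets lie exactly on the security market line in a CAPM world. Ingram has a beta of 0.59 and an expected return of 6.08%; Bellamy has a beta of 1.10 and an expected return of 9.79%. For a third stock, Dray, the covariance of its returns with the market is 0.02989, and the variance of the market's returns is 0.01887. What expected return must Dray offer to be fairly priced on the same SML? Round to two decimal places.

13.31%

MRP = (9.79% − 6.08%) / (1.10 − 0.59) = 7.2745%
R_f = 6.08% − 0.59 × 7.2745% = 1.7880%
β_Dray = Cov / Var(R_m) = 0.02989 / 0.01887 = 1.5840
E(R_Dray) = R_f + β × MRP = 1.7880% + 1.5840 × 7.2745% = 13.31%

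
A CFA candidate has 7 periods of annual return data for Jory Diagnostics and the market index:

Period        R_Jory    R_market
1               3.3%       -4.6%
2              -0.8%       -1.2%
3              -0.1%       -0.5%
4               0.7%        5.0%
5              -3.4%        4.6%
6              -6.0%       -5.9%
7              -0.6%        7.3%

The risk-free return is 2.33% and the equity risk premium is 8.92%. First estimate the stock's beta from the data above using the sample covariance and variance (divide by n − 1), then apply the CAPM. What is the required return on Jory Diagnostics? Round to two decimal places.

2.87%

Mean R_i = (3.3 − 0.8 − 0.1 + 0.7 − 3.4 − 6.0 − 0.6) / 7 = -0.9857%
Mean R_m = (-4.6 − 1.2 − 0.5 + 5.0 + 4.6 − 5.9 + 7.3) / 7 = 0.6714%
Σ(R_i − R̄_i)(R_m − R̄_m) = 9.3429  ⇒  Cov = 9.3429 / 6 = 1.5572
Σ(R_m − R̄_m)² = 153.9543  ⇒  Var(R_m) = 153.9543 / 6 = 25.6591
β = Cov / Var(R_m) = 1.5572 / 25.6591 = 0.0607
E(R) = R_f + β × MRP = 2.33% + 0.0607 × 8.92% = 2.87%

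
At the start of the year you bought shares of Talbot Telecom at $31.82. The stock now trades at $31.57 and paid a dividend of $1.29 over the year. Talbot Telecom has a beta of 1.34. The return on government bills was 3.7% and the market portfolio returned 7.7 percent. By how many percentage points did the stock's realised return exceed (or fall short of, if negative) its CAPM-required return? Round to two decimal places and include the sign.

Realised HPR = (P1 + D1 − P0) / P0 = (31.57 + 1.29 − 31.82) / 31.82 = 1.04 / 31.82 = 3.2684%
MRP = 7.7% − 3.7% = 4.00%
CAPM required = R_f + β·MRP = 3.7% + 1.34 × 4.0% = 9.0600%
α = realised − required = 3.2684% − 9.0600% = -5.79%

-5.79%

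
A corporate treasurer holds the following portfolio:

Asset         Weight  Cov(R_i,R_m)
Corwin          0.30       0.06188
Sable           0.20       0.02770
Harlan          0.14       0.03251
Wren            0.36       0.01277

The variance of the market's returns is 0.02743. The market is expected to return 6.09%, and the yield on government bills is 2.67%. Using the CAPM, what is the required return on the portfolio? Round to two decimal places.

6.82%

β_Corwin = 0.06188 / 0.02743 = 2.2559
β_Sable = 0.02770 / 0.02743 = 1.0098
β_Harlan = 0.03251 / 0.02743 = 1.1852
β_Wren = 0.01277 / 0.02743 = 0.4655
β_P = Σ w_i β_i = 0.30×2.2559 + 0.20×1.0098 + 0.14×1.1852 + 0.36×0.4655 = 1.2122
MRP = 6.09% − 2.67% = 3.42%
E(R_P) = R_f + β_P × MRP = 2.67% + 1.2122 × 3.42% = 6.82%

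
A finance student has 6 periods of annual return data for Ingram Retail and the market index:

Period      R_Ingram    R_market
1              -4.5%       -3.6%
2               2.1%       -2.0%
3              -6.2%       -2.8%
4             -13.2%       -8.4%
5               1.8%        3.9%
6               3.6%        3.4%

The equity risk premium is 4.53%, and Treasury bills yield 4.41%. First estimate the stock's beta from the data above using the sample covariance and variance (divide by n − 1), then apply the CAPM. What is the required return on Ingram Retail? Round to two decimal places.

Mean R_i = (-4.5 + 2.1 − 6.2 − 13.2 + 1.8 + 3.6) / 6 = -2.7333%
Mean R_m = (-3.6 − 2.0 − 2.8 − 8.4 + 3.9 + 3.4) / 6 = -1.5833%
Σ(R_i − R̄_i)(R_m − R̄_m) = 133.5333  ⇒  Cov = 133.5333 / 5 = 26.7067
Σ(R_m − R̄_m)² = 107.0883  ⇒  Var(R_m) = 107.0883 / 5 = 21.4177
β = Cov / Var(R_m) = 26.7067 / 21.4177 = 1.2469
E(R) = R_f + β × MRP = 4.41% + 1.2469 × 4.53% = 10.06%

10.06%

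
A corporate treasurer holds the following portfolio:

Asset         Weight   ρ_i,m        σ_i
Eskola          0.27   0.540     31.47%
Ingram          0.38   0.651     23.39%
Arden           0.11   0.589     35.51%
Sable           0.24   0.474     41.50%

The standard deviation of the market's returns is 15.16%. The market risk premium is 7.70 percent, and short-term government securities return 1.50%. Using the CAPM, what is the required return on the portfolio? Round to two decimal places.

10.34%

β_Eskola = 0.540 × 31.47% / 15.16% = 1.1210
β_Ingram = 0.651 × 23.39% / 15.16% = 1.0044
β_Arden = 0.589 × 35.51% / 15.16% = 1.3796
β_Sable = 0.474 × 41.50% / 15.16% = 1.2976
β_P = Σ w_i β_i = 0.27×1.1210 + 0.38×1.0044 + 0.11×1.3796 + 0.24×1.2976 = 1.1475
E(R_P) = R_f + β_P × MRP = 1.50% + 1.1475 × 7.70% = 10.34%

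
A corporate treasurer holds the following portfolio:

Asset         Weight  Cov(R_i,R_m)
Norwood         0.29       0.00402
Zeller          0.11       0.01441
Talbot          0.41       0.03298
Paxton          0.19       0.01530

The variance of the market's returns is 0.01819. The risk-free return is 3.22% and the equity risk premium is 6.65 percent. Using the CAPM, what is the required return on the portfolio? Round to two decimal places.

10.23%

β_Norwood = 0.00402 / 0.01819 = 0.2210
β_Zeller = 0.01441 / 0.01819 = 0.7922
β_Talbot = 0.03298 / 0.01819 = 1.8131
β_Paxton = 0.01530 / 0.01819 = 0.8411
β_P = Σ w_i β_i = 0.29×0.2210 + 0.11×0.7922 + 0.41×1.8131 + 0.19×0.8411 = 1.0544
E(R_P) = R_f + β_P × MRP = 3.22% + 1.0544 × 6.65% = 10.23%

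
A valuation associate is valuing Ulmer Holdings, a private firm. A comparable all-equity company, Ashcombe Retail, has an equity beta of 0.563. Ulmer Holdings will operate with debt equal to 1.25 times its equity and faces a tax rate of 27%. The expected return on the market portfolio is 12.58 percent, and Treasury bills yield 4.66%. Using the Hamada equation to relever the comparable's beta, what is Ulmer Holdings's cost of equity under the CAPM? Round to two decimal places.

13.19%

β_L = β_U × [1 + (1 − t)(D/E)] = 0.563 × [1 + (1 − 0.27) × 1.25]
    = 0.563 × [1 + 0.73 × 1.25] = 0.563 × 1.9125 = 1.0767
MRP = 12.58% − 4.66% = 7.92%
E(R) = R_f + β_L × MRP = 4.66% + 1.0767 × 7.92% = 13.19%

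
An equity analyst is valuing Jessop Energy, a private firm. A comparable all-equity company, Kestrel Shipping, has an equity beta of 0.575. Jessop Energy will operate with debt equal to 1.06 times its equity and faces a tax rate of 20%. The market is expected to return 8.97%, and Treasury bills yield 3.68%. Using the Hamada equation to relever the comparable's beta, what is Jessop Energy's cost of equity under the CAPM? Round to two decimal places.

9.30%

β_L = β_U × [1 + (1 − t)(D/E)] = 0.575 × [1 + (1 − 0.20) × 1.06]
    = 0.575 × [1 + 0.80 × 1.06] = 0.575 × 1.8480 = 1.0626
MRP = 8.97% − 3.68% = 5.29%
E(R) = R_f + β_L × MRP = 3.68% + 1.0626 × 5.29% = 9.30%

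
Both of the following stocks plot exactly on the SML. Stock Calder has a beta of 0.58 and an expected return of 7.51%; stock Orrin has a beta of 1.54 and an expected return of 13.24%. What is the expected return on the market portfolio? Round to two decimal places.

Both satisfy E(R) = R_f + β·MRP, so the slope of the SML is
MRP = (13.24% − 7.51%) / (1.54 − 0.58) = 5.73% / 0.96 = 5.9688%
R_f = E(R_Calder) − β_Calder·MRP = 7.51% − 0.58 × 5.9688% = 4.0481%
E(R_m) = R_f + MRP = 4.0481% + 5.9688% = 10.02%

10.02%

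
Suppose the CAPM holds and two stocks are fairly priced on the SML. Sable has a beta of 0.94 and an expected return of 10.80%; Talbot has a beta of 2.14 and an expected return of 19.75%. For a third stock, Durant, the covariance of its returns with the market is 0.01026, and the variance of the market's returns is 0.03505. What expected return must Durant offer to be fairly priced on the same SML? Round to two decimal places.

5.97%

MRP = (19.75% − 10.80%) / (2.14 − 0.94) = 7.4583%
R_f = 10.80% − 0.94 × 7.4583% = 3.7892%
β_Durant = Cov / Var(R_m) = 0.01026 / 0.03505 = 0.2927
E(R_Durant) = R_f + β × MRP = 3.7892% + 0.2927 × 7.4583% = 5.97%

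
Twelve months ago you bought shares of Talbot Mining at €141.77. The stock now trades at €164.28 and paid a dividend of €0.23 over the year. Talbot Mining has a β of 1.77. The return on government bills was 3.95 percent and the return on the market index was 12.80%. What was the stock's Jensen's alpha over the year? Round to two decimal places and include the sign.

Realised HPR = (P1 + D1 − P0) / P0 = (164.28 + 0.23 − 141.77) / 141.77 = 22.74 / 141.77 = 16.0401%
MRP = 12.80% − 3.95% = 8.85%
CAPM required = R_f + β·MRP = 3.95% + 1.77 × 8.85% = 19.6145%
α = realised − required = 16.0401% − 19.6145% = -3.57%

-3.57%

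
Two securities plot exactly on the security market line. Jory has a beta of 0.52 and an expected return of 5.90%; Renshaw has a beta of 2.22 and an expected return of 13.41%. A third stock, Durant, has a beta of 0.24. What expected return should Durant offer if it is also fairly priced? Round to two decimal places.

MRP (SML slope) = (13.41% − 5.90%) / (2.22 − 0.52) = 7.51% / 1.70 = 4.4176%
R_f (intercept) = 5.90% − 0.52 × 4.4176% = 3.6028%
E(R_Durant) = R_f + β × MRP = 3.6028% + 0.24 × 4.4176% = 4.66%

4.66%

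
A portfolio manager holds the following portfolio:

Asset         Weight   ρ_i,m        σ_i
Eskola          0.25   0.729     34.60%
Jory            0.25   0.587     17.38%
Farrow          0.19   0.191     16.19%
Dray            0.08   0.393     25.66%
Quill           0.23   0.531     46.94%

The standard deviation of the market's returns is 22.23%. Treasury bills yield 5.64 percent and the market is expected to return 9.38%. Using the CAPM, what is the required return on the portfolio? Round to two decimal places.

8.33%

β_Eskola = 0.729 × 34.60% / 22.23% = 1.1347
β_Jory = 0.587 × 17.38% / 22.23% = 0.4589
β_Farrow = 0.191 × 16.19% / 22.23% = 0.1391
β_Dray = 0.393 × 25.66% / 22.23% = 0.4536
β_Quill = 0.531 × 46.94% / 22.23% = 1.1212
β_P = Σ w_i β_i = 0.25×1.1347 + 0.25×0.4589 + 0.19×0.1391 + 0.08×0.4536 + 0.23×1.1212 = 0.7190
MRP = 9.38% − 5.64% = 3.74%
E(R_P) = R_f + β_P × MRP = 5.64% + 0.7190 × 3.74% = 8.33%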